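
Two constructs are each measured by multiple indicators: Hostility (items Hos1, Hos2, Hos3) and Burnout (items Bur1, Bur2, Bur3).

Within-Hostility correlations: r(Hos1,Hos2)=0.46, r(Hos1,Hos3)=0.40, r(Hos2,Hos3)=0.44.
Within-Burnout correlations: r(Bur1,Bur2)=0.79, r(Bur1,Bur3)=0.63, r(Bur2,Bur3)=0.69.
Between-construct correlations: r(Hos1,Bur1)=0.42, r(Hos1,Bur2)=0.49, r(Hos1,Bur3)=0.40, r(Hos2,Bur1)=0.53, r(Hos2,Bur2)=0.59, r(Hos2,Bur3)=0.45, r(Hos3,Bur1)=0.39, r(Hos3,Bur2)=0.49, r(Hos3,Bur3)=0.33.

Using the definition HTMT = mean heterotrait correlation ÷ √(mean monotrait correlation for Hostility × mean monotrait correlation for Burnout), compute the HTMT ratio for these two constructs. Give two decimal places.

0.82

Mean between = 4.09/9 = 0.4544.
Mean within-Hos = 1.30/3 = 0.4333; mean within-Bur = 2.11/3 = 0.7033.
Geometric mean = √(0.4333 × 0.7033) = 0.5520.
HTMT = 0.4544 / 0.5520 = 0.82.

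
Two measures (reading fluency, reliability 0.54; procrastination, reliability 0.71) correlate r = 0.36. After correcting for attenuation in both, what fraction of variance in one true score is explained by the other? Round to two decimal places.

0.34

Disattenuated r = 0.36 / √(0.54 × 0.71) = 0.36 / 0.6192 = 0.5814.
Shared true-score variance = 0.5814² = 0.3380 ≈ 0.34.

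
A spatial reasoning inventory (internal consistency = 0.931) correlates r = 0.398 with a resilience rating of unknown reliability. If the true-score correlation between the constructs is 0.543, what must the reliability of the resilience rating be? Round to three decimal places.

0.577

r_true = r_obs / √(r_xx · r_yy) ⇒ 0.543 = 0.398 / √(0.931 · r_yy).
√(0.931 · r_yy) = 0.398 / 0.543 = 0.7330; 0.931 · r_yy = 0.5373; r_yy = 0.5373 / 0.931 ≈ 0.577.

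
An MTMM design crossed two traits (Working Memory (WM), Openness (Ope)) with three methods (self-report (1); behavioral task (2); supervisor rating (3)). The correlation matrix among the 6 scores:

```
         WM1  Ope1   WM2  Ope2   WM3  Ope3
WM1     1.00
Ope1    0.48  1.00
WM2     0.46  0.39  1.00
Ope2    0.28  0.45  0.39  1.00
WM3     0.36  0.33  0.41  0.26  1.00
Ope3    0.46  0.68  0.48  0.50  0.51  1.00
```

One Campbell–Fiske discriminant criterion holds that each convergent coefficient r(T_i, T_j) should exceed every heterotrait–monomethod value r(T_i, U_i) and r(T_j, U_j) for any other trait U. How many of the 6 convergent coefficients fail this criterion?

5

Checking each validity diagonal entry against its comparison values:
WM (methods 1·2): 0.46 vs {0.48, 0.39} → fail.
WM (methods 1·3): 0.36 vs {0.48, 0.51} → fail.
WM (methods 2·3): 0.41 vs {0.39, 0.51} → fail.
Ope (methods 1·2): 0.45 vs {0.48, 0.39} → fail.
Ope (methods 1·3): 0.68 vs {0.48, 0.51} → pass.
Ope (methods 2·3): 0.50 vs {0.39, 0.51} → fail.
5 of 6 fail.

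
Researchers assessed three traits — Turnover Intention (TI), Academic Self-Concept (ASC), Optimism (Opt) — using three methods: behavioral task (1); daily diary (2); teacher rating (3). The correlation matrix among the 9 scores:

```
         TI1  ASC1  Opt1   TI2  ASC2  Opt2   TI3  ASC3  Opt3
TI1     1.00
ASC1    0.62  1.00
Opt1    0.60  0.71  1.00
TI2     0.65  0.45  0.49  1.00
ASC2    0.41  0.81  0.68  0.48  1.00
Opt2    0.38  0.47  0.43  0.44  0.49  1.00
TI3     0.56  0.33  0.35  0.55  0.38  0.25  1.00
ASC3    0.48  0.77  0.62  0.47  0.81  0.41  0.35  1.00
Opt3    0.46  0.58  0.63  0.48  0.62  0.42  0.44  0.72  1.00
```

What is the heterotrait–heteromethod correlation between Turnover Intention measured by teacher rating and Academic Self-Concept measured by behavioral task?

Different traits and methods: r(TI3, ASC1) = 0.33.

0.33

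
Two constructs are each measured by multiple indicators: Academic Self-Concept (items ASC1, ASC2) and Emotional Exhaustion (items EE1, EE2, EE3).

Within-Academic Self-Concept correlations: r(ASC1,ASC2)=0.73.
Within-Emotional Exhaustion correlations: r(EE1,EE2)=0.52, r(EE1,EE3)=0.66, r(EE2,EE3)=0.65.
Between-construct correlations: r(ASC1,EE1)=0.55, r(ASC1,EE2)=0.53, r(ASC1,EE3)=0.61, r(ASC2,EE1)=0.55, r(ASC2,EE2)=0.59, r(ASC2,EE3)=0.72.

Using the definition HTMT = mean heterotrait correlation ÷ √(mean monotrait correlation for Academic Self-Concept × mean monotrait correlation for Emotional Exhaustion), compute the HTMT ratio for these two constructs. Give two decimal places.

0.89

Mean heterotrait r = 3.55/6 = 0.5917.
Mean within-ASC = 0.73/1 = 0.7300; mean within-EE = 1.83/3 = 0.6100.
Geometric mean = √(0.7300 × 0.6100) = 0.6673.
HTMT = 0.5917 / 0.6673 = 0.89.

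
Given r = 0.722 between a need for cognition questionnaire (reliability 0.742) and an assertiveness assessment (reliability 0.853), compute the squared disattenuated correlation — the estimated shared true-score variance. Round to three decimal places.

Disattenuated r = 0.722 / √(0.742 × 0.853) = 0.722 / 0.7956 = 0.9075.
Shared true-score variance = 0.9075² = 0.8236 ≈ 0.824.

0.824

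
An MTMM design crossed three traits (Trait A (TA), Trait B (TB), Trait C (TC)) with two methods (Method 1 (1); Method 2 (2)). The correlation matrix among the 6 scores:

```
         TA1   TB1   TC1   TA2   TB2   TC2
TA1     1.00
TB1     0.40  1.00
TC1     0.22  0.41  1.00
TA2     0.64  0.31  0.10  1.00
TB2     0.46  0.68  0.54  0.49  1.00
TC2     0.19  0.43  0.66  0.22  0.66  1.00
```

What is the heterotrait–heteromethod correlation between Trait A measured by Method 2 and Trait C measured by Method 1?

Different traits and methods: r(TA2, TC1) = 0.10.

0.10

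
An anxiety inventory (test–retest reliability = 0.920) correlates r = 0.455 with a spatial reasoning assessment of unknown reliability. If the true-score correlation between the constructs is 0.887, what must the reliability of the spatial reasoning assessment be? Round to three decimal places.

0.286

r_true = r_obs / √(r_xx · r_yy) ⇒ 0.887 = 0.455 / √(0.920 · r_yy).
√(0.920 · r_yy) = 0.455 / 0.887 = 0.5130; 0.920 · r_yy = 0.2632; r_yy = 0.2632 / 0.920 ≈ 0.286.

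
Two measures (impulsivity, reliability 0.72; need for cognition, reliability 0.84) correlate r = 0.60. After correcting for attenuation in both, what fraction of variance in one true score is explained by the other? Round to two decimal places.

0.60

Disattenuated r = 0.60 / √(0.72 × 0.84) = 0.60 / 0.7777 = 0.7715.
Shared true-score variance = 0.7715² = 0.5952 ≈ 0.60.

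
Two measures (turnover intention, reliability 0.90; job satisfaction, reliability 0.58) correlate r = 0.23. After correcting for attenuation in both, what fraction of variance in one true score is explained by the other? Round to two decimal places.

0.10

Disattenuated r = 0.23 / √(0.90 × 0.58) = 0.23 / 0.7225 = 0.3183.
Shared true-score variance = 0.3183² = 0.1013 ≈ 0.10.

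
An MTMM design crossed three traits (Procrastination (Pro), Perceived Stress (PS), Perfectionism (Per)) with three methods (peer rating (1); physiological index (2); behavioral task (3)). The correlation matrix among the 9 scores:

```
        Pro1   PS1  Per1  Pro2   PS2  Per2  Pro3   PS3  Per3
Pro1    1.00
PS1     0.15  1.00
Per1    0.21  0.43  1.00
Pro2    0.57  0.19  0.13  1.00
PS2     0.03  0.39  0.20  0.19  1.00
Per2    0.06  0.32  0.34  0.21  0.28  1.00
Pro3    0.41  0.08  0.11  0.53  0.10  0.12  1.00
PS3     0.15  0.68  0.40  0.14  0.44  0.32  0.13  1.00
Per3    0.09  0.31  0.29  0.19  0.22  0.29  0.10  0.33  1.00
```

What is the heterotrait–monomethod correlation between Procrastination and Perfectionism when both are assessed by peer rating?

0.21

Different traits, same method: r(Pro1, Per1) = 0.21.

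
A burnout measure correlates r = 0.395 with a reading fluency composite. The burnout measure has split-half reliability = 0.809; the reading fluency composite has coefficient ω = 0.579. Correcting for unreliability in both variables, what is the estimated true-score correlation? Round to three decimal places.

0.577

r_true = r_obs / √(r_xx · r_yy) = 0.395 / √(0.809 × 0.579) = 0.395 / √0.468411 = 0.395 / 0.6844 ≈ 0.577.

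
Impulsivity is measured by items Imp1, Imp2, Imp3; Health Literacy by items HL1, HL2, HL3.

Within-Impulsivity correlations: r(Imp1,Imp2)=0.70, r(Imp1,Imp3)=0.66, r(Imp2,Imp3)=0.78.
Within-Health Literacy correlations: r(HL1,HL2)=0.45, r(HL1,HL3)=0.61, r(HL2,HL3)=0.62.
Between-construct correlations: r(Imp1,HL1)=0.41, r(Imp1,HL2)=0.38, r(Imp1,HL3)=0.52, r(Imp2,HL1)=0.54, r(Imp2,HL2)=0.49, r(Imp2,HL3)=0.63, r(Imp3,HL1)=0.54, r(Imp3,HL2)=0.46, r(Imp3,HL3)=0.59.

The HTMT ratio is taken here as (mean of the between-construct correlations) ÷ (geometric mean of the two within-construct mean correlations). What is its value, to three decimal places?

Mean heterotrait r = 4.56/9 = 0.5067.
Mean within-Imp = 2.14/3 = 0.7133; mean within-HL = 1.68/3 = 0.5600.
Geometric mean = √(0.7133 × 0.5600) = 0.6320.
HTMT = 0.5067 / 0.6320 = 0.802.

0.802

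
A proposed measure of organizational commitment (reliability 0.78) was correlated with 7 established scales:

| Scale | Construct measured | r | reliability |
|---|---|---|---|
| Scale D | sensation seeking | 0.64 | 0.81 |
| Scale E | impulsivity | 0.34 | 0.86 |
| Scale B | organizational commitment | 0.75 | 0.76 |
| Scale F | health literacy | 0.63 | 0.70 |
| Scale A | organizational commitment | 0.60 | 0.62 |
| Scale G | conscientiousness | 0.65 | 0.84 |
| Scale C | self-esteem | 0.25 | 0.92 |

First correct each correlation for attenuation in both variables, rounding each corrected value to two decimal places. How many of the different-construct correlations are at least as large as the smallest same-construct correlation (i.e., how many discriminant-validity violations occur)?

0

Disattenuated r (r / √(r_scale · r_new)):
  Scale D (disc): 0.64 / √(0.81·0.78) = 0.81
  Scale E (disc): 0.34 / √(0.86·0.78) = 0.42
  Scale B (conv): 0.75 / √(0.76·0.78) = 0.97
  Scale F (disc): 0.63 / √(0.70·0.78) = 0.85
  Scale A (conv): 0.60 / √(0.62·0.78) = 0.86
  Scale G (disc): 0.65 / √(0.84·0.78) = 0.80
  Scale C (disc): 0.25 / √(0.92·0.78) = 0.30
Smallest convergent = 0.86. Discriminant values: 0.81, 0.42, 0.85, 0.80, 0.30; count ≥ 0.86 → 0.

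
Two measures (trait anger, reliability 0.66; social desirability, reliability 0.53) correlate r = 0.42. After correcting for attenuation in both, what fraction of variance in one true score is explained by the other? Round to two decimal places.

0.50

Disattenuated r = 0.42 / √(0.66 × 0.53) = 0.42 / 0.5914 = 0.7102.
Shared true-score variance = 0.7102² = 0.5044 ≈ 0.50.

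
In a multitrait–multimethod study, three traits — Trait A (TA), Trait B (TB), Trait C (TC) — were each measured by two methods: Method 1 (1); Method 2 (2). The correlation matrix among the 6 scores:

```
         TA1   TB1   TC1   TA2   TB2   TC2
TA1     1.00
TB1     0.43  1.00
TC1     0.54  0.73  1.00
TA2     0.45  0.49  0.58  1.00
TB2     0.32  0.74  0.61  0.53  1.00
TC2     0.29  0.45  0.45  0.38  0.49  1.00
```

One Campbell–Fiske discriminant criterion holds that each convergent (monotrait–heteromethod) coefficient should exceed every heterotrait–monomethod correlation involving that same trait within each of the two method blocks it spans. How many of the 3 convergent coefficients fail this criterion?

2

Each convergent coefficient versus the relevant comparison correlations:
TA (methods 1·2): 0.45 vs {0.43, 0.53, 0.54, 0.38} → fail.
TB (methods 1·2): 0.74 vs {0.43, 0.53, 0.73, 0.49} → pass.
TC (methods 1·2): 0.45 vs {0.54, 0.38, 0.73, 0.49} → fail.
2 of 3 fail.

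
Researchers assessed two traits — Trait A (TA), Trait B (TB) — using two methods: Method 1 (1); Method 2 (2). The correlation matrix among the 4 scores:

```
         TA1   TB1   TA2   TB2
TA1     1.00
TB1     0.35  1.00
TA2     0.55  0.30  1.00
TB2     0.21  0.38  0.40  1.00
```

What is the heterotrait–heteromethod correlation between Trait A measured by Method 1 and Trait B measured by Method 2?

0.21

Different traits and methods: r(TA1, TB2) = 0.21.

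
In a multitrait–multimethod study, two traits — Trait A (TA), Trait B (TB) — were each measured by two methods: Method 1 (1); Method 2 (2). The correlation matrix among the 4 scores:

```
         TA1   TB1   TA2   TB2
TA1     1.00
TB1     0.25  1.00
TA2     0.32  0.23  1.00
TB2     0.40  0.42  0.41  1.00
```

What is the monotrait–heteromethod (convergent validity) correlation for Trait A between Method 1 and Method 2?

Same trait (TA), different methods: r(TA1, TA2) = 0.32.

0.32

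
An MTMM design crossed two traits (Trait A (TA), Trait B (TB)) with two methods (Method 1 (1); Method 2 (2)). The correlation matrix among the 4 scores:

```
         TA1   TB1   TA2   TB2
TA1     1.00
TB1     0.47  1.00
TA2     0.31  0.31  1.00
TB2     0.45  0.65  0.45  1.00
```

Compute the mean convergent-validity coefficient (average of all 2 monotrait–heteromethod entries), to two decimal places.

Convergent values: 0.31, 0.65; mean = 0.96/2 = 0.48.

0.48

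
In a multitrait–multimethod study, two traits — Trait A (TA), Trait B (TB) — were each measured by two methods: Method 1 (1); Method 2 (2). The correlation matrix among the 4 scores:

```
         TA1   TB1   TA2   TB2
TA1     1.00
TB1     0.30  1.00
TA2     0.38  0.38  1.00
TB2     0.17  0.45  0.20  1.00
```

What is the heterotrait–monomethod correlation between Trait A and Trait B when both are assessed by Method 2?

Different traits, same method: r(TA2, TB2) = 0.20.

0.20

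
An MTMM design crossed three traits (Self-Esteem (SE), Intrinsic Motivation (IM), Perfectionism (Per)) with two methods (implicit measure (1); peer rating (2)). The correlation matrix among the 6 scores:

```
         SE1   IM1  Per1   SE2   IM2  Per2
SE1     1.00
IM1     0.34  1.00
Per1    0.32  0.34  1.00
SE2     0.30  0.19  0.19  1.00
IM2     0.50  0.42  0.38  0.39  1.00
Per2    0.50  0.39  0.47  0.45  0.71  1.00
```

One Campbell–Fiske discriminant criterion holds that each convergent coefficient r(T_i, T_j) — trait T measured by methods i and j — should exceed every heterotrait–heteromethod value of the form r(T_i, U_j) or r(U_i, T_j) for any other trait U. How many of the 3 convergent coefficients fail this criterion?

Each convergent coefficient versus the relevant comparison correlations:
SE (methods 1·2): 0.30 vs {0.50, 0.19, 0.50, 0.19} → fail.
IM (methods 1·2): 0.42 vs {0.19, 0.50, 0.39, 0.38} → fail.
Per (methods 1·2): 0.47 vs {0.19, 0.50, 0.38, 0.39} → fail.
3 of 3 fail.

3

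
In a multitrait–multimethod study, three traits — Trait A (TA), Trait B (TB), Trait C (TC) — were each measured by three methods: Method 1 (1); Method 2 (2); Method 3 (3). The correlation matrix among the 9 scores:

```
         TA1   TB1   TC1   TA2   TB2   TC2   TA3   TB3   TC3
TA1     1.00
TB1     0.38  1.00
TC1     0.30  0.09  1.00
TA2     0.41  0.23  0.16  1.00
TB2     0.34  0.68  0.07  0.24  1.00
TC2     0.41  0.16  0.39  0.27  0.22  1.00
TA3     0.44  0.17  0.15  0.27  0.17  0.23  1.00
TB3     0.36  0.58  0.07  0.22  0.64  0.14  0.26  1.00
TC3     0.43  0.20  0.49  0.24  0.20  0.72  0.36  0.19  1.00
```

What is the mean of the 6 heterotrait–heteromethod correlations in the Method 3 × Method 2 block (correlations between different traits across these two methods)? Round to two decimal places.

HTHM values (method 3 × method 2): 0.17, 0.23, 0.22, 0.14, 0.24, 0.20; mean = 1.20/6 = 0.20.

0.20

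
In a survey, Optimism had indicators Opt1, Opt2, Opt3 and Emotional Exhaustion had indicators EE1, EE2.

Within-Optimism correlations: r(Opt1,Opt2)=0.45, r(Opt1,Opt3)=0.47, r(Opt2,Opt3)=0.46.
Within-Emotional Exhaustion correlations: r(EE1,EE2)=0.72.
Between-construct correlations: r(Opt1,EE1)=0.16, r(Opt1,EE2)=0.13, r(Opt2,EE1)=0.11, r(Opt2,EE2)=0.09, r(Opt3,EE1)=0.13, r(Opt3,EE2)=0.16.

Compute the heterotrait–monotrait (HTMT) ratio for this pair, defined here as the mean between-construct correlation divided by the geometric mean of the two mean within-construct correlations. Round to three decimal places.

Between-construct mean = 0.78/6 = 0.1300.
Mean within-Opt = 1.38/3 = 0.4600; mean within-EE = 0.72/1 = 0.7200.
Geometric mean = √(0.4600 × 0.7200) = 0.5755.
HTMT = 0.1300 / 0.5755 = 0.226.

0.226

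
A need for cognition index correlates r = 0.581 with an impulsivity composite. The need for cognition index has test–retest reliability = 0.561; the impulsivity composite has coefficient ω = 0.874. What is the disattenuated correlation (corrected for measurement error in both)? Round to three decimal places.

0.830

r_true = r_obs / √(r_xx · r_yy) = 0.581 / √(0.561 × 0.874) = 0.581 / √0.490314 = 0.581 / 0.7002 ≈ 0.830.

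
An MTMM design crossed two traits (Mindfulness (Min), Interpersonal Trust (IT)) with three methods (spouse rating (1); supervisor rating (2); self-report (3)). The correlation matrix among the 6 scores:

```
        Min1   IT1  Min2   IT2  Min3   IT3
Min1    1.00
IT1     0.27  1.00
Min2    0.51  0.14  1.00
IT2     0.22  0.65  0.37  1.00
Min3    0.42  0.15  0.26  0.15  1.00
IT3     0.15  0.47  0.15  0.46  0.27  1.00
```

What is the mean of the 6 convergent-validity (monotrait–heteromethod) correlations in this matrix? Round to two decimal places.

Convergent values: 0.51, 0.42, 0.26, 0.65, 0.47, 0.46; mean = 2.77/6 = 0.46.

0.46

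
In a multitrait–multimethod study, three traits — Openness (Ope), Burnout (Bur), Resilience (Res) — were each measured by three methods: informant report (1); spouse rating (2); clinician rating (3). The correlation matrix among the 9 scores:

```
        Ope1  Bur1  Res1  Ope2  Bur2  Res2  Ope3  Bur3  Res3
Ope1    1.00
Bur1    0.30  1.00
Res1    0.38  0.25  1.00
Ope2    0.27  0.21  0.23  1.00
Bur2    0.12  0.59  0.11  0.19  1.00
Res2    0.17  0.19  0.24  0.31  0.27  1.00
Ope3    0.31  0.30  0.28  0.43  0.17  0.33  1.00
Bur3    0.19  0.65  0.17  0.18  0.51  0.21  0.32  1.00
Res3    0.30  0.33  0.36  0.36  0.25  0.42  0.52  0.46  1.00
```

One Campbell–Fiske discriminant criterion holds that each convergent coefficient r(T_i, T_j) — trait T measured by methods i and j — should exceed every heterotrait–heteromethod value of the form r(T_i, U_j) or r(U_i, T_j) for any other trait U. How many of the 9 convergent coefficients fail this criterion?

Checking each validity diagonal entry against its comparison values:
Ope (methods 1·2): 0.27 vs {0.12, 0.21, 0.17, 0.23} → pass.
Ope (methods 1·3): 0.31 vs {0.19, 0.30, 0.30, 0.28} → pass.
Ope (methods 2·3): 0.43 vs {0.18, 0.17, 0.36, 0.33} → pass.
Bur (methods 1·2): 0.59 vs {0.21, 0.12, 0.19, 0.11} → pass.
Bur (methods 1·3): 0.65 vs {0.30, 0.19, 0.33, 0.17} → pass.
Bur (methods 2·3): 0.51 vs {0.17, 0.18, 0.25, 0.21} → pass.
Res (methods 1·2): 0.24 vs {0.23, 0.17, 0.11, 0.19} → pass.
Res (methods 1·3): 0.36 vs {0.28, 0.30, 0.17, 0.33} → pass.
Res (methods 2·3): 0.42 vs {0.33, 0.36, 0.21, 0.25} → pass.
0 of 9 fail.

0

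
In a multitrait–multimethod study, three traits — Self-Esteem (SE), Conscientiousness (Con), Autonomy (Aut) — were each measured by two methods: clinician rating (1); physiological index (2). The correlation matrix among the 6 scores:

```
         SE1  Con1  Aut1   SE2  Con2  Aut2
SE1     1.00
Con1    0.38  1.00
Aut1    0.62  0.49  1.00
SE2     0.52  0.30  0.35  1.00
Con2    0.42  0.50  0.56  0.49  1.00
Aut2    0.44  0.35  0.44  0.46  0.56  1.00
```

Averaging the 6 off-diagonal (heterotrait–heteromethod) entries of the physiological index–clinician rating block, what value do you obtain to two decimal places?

0.40

HTHM values (method 2 × method 1): 0.30, 0.35, 0.42, 0.56, 0.44, 0.35; mean = 2.42/6 = 0.40.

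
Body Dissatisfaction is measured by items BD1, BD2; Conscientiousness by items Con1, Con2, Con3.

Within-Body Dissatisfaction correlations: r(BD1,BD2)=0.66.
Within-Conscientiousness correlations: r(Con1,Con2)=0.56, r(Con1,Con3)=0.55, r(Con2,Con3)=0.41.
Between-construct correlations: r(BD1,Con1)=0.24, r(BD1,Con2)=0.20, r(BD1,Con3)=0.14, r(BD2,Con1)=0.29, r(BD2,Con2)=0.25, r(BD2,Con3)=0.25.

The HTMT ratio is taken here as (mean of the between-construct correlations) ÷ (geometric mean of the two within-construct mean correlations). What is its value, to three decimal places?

Between-construct mean = 1.37/6 = 0.2283.
Mean within-BD = 0.66/1 = 0.6600; mean within-Con = 1.52/3 = 0.5067.
Geometric mean = √(0.6600 × 0.5067) = 0.5783.
HTMT = 0.2283 / 0.5783 = 0.395.

0.395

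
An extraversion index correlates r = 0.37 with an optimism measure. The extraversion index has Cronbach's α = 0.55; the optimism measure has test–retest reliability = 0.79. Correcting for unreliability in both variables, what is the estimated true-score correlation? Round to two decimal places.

r_true = r_obs / √(r_xx · r_yy) = 0.37 / √(0.55 × 0.79) = 0.37 / √0.4345 = 0.37 / 0.6592 ≈ 0.56.

0.56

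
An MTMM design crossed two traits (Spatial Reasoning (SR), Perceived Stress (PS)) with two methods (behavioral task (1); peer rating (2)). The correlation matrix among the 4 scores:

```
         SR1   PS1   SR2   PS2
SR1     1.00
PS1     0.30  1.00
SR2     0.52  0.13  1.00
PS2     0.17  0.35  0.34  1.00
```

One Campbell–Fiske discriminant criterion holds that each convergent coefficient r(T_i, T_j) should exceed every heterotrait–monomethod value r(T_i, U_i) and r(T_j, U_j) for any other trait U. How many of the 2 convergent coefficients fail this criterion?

Checking each validity diagonal entry against its comparison values:
SR (methods 1·2): 0.52 vs {0.30, 0.34} → pass.
PS (methods 1·2): 0.35 vs {0.30, 0.34} → pass.
0 of 2 fail.

0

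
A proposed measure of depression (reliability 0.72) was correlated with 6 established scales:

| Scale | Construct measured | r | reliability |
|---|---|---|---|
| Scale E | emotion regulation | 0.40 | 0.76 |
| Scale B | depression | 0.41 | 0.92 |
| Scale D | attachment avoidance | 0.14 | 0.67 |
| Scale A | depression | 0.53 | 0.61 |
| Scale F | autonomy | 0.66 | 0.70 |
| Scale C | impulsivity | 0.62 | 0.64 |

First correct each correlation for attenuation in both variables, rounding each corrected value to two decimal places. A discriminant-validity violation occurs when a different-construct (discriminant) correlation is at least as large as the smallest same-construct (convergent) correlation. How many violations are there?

Disattenuated r (r / √(r_scale · r_new)):
  Scale E (disc): 0.40 / √(0.76·0.72) = 0.54
  Scale B (conv): 0.41 / √(0.92·0.72) = 0.50
  Scale D (disc): 0.14 / √(0.67·0.72) = 0.20
  Scale A (conv): 0.53 / √(0.61·0.72) = 0.80
  Scale F (disc): 0.66 / √(0.70·0.72) = 0.93
  Scale C (disc): 0.62 / √(0.64·0.72) = 0.91
Smallest convergent = 0.50. Discriminant values: 0.54, 0.20, 0.93, 0.91; count ≥ 0.50 → 3.

3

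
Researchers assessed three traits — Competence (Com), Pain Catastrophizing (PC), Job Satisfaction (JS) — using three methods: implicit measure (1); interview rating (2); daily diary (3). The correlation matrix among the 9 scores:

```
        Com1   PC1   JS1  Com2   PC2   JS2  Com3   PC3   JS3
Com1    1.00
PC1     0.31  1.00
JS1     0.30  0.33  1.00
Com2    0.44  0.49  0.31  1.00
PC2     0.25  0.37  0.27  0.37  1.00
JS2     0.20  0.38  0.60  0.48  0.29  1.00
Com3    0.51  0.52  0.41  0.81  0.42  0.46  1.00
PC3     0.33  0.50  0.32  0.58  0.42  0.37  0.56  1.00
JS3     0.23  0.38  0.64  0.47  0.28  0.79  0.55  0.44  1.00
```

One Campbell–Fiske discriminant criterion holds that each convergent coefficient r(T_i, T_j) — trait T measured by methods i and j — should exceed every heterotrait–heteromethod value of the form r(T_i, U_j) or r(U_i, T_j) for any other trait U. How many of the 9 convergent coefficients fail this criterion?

Checking each validity diagonal entry against its comparison values:
Com (methods 1·2): 0.44 vs {0.25, 0.49, 0.20, 0.31} → fail.
Com (methods 1·3): 0.51 vs {0.33, 0.52, 0.23, 0.41} → fail.
Com (methods 2·3): 0.81 vs {0.58, 0.42, 0.47, 0.46} → pass.
PC (methods 1·2): 0.37 vs {0.49, 0.25, 0.38, 0.27} → fail.
PC (methods 1·3): 0.50 vs {0.52, 0.33, 0.38, 0.32} → fail.
PC (methods 2·3): 0.42 vs {0.42, 0.58, 0.28, 0.37} → fail.
JS (methods 1·2): 0.60 vs {0.31, 0.20, 0.27, 0.38} → pass.
JS (methods 1·3): 0.64 vs {0.41, 0.23, 0.32, 0.38} → pass.
JS (methods 2·3): 0.79 vs {0.46, 0.47, 0.37, 0.28} → pass.
5 of 9 fail.

5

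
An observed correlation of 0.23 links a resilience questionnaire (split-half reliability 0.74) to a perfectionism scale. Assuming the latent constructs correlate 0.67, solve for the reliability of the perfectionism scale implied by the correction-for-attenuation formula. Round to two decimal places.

0.16

r_true = r_obs / √(r_xx · r_yy) ⇒ 0.67 = 0.23 / √(0.74 · r_yy).
√(0.74 · r_yy) = 0.23 / 0.67 = 0.3433; 0.74 · r_yy = 0.1179; r_yy = 0.1179 / 0.74 ≈ 0.16.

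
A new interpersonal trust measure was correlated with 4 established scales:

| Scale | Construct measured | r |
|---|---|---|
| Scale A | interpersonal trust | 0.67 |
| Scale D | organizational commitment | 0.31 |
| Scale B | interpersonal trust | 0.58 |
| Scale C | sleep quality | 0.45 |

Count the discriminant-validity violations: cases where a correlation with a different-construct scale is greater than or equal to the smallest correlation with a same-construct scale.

0

Convergent (same construct = interpersonal trust): Scale A, Scale B.
Smallest convergent = 0.58. Discriminant values: 0.31, 0.45; count ≥ 0.58 → 0.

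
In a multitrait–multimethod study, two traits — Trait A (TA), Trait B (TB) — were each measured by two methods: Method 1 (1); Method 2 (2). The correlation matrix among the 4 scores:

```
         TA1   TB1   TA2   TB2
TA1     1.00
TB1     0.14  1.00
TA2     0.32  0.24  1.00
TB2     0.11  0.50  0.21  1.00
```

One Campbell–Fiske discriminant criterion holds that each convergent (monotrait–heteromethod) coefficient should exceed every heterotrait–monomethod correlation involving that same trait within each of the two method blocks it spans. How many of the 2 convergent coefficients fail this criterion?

Checking each validity diagonal entry against its comparison values:
TA (methods 1·2): 0.32 vs {0.14, 0.21} → pass.
TB (methods 1·2): 0.50 vs {0.14, 0.21} → pass.
0 of 2 fail.

0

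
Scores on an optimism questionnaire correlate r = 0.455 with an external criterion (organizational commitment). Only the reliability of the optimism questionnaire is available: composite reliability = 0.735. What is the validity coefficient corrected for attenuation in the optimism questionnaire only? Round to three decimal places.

0.531

Single correction: r_c = r_obs / √r_xx = 0.455 / √0.735 = 0.455 / 0.8573 ≈ 0.531.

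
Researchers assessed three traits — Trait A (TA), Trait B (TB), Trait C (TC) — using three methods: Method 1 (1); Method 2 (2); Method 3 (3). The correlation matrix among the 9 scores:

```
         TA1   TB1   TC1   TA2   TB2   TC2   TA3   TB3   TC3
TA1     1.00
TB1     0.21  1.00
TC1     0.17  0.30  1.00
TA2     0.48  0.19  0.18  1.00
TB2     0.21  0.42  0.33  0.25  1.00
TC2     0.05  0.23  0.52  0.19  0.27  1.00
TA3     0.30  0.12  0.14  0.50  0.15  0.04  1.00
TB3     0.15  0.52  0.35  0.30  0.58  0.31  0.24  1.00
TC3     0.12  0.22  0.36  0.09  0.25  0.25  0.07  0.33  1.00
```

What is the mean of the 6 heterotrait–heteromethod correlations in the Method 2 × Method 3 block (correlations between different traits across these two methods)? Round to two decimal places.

0.19

HTHM values (method 2 × method 3): 0.30, 0.09, 0.15, 0.25, 0.04, 0.31; mean = 1.14/6 = 0.19.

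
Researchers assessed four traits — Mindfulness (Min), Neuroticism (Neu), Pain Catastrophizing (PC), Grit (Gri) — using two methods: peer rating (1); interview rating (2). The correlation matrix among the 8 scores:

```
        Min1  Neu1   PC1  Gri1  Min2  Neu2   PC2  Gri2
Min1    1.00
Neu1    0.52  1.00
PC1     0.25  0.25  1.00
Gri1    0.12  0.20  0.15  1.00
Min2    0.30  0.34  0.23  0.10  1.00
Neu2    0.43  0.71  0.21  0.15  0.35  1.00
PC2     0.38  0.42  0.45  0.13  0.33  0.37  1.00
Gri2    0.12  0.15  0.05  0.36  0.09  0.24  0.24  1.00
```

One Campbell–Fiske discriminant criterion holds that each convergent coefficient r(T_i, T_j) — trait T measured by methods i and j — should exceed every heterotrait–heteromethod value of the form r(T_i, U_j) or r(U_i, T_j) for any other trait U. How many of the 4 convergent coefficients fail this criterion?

1

Convergent coefficients and their comparison sets:
Min (methods 1·2): 0.30 vs {0.43, 0.34, 0.38, 0.23, 0.12, 0.10} → fail.
Neu (methods 1·2): 0.71 vs {0.34, 0.43, 0.42, 0.21, 0.15, 0.15} → pass.
PC (methods 1·2): 0.45 vs {0.23, 0.38, 0.21, 0.42, 0.05, 0.13} → pass.
Gri (methods 1·2): 0.36 vs {0.10, 0.12, 0.15, 0.15, 0.13, 0.05} → pass.
1 of 4 fail.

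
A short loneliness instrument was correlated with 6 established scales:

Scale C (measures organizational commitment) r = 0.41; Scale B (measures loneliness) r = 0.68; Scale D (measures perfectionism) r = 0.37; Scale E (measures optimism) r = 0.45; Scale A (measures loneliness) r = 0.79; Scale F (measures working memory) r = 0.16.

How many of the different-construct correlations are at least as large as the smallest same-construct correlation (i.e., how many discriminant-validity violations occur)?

Convergent (same construct = loneliness): Scale B, Scale A.
Smallest convergent = 0.68. Discriminant values: 0.41, 0.37, 0.45, 0.16; count ≥ 0.68 → 0.

0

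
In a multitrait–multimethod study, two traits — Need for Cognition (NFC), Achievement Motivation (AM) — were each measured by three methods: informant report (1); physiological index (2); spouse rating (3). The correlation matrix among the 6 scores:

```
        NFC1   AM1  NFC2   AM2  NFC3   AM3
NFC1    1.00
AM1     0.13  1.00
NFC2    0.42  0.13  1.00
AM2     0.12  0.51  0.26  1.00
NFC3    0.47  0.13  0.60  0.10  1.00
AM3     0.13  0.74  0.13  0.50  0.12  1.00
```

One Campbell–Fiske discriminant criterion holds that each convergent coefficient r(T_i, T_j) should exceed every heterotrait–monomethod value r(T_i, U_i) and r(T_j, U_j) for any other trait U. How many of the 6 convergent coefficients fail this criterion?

0

Convergent coefficients and their comparison sets:
NFC (methods 1·2): 0.42 vs {0.13, 0.26} → pass.
NFC (methods 1·3): 0.47 vs {0.13, 0.12} → pass.
NFC (methods 2·3): 0.60 vs {0.26, 0.12} → pass.
AM (methods 1·2): 0.51 vs {0.13, 0.26} → pass.
AM (methods 1·3): 0.74 vs {0.13, 0.12} → pass.
AM (methods 2·3): 0.50 vs {0.26, 0.12} → pass.
0 of 6 fail.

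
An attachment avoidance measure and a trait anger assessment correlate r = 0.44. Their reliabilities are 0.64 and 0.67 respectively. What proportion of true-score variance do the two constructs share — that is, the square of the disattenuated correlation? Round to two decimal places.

Disattenuated r = 0.44 / √(0.64 × 0.67) = 0.44 / 0.6548 = 0.6720.
Shared true-score variance = 0.6720² = 0.4516 ≈ 0.45.

0.45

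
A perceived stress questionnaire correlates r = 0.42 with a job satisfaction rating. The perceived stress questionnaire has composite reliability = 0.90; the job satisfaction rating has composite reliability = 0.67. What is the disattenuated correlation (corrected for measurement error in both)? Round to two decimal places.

0.54

r_true = r_obs / √(r_xx · r_yy) = 0.42 / √(0.90 × 0.67) = 0.42 / √0.6030 = 0.42 / 0.7765 ≈ 0.54.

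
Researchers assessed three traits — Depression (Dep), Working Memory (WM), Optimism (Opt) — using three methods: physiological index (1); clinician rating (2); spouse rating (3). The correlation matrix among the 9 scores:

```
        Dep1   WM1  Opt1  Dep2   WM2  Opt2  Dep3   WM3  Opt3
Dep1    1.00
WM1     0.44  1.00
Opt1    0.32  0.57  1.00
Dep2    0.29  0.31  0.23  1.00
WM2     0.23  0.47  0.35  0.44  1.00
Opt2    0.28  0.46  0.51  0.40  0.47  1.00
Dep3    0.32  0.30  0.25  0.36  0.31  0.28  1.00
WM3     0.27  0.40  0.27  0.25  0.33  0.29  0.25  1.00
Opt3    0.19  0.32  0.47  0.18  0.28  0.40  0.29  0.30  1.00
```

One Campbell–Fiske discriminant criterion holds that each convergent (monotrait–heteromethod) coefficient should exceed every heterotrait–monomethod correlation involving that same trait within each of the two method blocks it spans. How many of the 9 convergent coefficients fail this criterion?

Each convergent coefficient versus the relevant comparison correlations:
Dep (methods 1·2): 0.29 vs {0.44, 0.44, 0.32, 0.40} → fail.
Dep (methods 1·3): 0.32 vs {0.44, 0.25, 0.32, 0.29} → fail.
Dep (methods 2·3): 0.36 vs {0.44, 0.25, 0.40, 0.29} → fail.
WM (methods 1·2): 0.47 vs {0.44, 0.44, 0.57, 0.47} → fail.
WM (methods 1·3): 0.40 vs {0.44, 0.25, 0.57, 0.30} → fail.
WM (methods 2·3): 0.33 vs {0.44, 0.25, 0.47, 0.30} → fail.
Opt (methods 1·2): 0.51 vs {0.32, 0.40, 0.57, 0.47} → fail.
Opt (methods 1·3): 0.47 vs {0.32, 0.29, 0.57, 0.30} → fail.
Opt (methods 2·3): 0.40 vs {0.40, 0.29, 0.47, 0.30} → fail.
9 of 9 fail.

9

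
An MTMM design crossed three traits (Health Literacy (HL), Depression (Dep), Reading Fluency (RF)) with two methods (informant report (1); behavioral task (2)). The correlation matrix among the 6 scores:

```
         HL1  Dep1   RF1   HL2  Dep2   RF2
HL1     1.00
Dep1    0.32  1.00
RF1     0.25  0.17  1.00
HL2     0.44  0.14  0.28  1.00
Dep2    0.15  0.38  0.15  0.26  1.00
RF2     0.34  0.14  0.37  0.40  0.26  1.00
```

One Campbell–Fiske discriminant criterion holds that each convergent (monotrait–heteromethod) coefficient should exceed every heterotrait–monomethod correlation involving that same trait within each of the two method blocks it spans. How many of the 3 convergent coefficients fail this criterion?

Convergent coefficients and their comparison sets:
HL (methods 1·2): 0.44 vs {0.32, 0.26, 0.25, 0.40} → pass.
Dep (methods 1·2): 0.38 vs {0.32, 0.26, 0.17, 0.26} → pass.
RF (methods 1·2): 0.37 vs {0.25, 0.40, 0.17, 0.26} → fail.
1 of 3 fail.

1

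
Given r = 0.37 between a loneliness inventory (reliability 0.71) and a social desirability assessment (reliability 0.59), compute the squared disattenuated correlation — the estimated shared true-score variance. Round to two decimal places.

0.33

Disattenuated r = 0.37 / √(0.71 × 0.59) = 0.37 / 0.6472 = 0.5717.
Shared true-score variance = 0.5717² = 0.3268 ≈ 0.33.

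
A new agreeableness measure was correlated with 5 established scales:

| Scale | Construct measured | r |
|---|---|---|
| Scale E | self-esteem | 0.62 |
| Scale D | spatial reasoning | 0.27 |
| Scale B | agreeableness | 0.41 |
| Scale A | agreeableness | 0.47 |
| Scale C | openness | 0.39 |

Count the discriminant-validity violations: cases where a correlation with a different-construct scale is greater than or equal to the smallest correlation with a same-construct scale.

Convergent (same construct = agreeableness): Scale B, Scale A.
Smallest convergent = 0.41. Discriminant values: 0.62, 0.27, 0.39; count ≥ 0.41 → 1.

1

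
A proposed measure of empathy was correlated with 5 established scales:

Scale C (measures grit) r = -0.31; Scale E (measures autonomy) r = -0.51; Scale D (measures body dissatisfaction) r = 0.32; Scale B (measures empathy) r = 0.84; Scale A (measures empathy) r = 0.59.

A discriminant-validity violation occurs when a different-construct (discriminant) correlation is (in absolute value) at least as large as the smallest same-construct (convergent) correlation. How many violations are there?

0

Convergent (same construct = empathy): Scale B, Scale A.
Smallest convergent = 0.59. Discriminant |r|: 0.31, 0.51, 0.32; count ≥ 0.59 → 0.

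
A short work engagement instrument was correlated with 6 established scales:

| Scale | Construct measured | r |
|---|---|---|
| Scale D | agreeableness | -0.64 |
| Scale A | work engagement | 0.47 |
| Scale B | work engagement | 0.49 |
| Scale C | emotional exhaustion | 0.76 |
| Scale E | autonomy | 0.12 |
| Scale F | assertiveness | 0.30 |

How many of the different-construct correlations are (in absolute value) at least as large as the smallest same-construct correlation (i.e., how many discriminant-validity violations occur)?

2

Convergent (same construct = work engagement): Scale A, Scale B.
Smallest convergent = 0.47. Discriminant |r|: 0.64, 0.76, 0.12, 0.30; count ≥ 0.47 → 2.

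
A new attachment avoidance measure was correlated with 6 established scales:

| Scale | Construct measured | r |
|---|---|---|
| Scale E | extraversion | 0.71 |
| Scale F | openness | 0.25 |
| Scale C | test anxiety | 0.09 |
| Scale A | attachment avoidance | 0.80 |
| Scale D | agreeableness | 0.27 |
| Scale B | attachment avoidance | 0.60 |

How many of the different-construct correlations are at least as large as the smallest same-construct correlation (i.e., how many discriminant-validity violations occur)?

1

Convergent (same construct = attachment avoidance): Scale A, Scale B.
Smallest convergent = 0.60. Discriminant values: 0.71, 0.25, 0.09, 0.27; count ≥ 0.60 → 1.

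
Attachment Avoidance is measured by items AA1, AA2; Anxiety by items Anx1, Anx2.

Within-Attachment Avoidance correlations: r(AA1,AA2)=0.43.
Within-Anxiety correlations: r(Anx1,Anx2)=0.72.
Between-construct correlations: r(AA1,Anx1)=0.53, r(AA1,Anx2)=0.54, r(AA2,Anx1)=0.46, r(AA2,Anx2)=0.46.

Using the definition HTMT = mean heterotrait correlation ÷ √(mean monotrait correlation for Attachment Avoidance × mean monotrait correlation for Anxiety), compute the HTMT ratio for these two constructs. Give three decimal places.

0.894

Between-construct mean = 1.99/4 = 0.4975.
Mean within-AA = 0.43/1 = 0.4300; mean within-Anx = 0.72/1 = 0.7200.
Geometric mean = √(0.4300 × 0.7200) = 0.5564.
HTMT = 0.4975 / 0.5564 = 0.894.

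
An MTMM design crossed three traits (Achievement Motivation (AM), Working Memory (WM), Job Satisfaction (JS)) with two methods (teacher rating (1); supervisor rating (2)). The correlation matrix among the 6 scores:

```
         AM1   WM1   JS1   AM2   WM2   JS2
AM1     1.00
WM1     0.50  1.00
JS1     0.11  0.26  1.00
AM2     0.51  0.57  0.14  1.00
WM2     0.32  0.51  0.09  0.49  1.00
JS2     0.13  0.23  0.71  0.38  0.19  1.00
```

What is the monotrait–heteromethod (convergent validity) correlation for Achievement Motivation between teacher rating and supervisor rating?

0.51

Same trait (AM), different methods: r(AM1, AM2) = 0.51.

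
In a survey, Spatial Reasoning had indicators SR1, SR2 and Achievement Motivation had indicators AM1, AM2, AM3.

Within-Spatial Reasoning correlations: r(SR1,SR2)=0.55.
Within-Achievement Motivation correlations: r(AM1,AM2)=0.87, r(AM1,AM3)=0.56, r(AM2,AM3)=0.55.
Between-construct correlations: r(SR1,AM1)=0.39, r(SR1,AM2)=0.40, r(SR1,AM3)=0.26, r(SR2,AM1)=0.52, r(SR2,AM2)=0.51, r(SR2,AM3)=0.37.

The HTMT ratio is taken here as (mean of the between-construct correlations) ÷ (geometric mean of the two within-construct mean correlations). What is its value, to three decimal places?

Between-construct mean = 2.45/6 = 0.4083.
Mean within-SR = 0.55/1 = 0.5500; mean within-AM = 1.98/3 = 0.6600.
Geometric mean = √(0.5500 × 0.6600) = 0.6025.
HTMT = 0.4083 / 0.6025 = 0.678.

0.678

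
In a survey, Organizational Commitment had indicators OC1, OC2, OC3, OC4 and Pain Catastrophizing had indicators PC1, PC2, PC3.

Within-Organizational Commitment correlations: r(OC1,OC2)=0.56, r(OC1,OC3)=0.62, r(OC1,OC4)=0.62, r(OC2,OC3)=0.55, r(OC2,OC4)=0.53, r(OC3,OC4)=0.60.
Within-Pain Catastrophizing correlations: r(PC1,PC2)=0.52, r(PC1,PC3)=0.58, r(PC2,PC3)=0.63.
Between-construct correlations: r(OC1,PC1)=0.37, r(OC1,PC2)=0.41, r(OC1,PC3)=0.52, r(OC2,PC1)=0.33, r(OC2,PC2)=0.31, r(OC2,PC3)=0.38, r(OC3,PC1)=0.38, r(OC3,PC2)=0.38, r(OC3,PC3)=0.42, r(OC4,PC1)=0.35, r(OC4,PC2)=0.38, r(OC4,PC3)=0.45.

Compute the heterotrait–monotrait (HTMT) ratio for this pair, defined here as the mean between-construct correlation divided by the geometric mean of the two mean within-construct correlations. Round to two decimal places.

Mean between = 4.68/12 = 0.3900.
Mean within-OC = 3.48/6 = 0.5800; mean within-PC = 1.73/3 = 0.5767.
Geometric mean = √(0.5800 × 0.5767) = 0.5783.
HTMT = 0.3900 / 0.5783 = 0.67.

0.67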